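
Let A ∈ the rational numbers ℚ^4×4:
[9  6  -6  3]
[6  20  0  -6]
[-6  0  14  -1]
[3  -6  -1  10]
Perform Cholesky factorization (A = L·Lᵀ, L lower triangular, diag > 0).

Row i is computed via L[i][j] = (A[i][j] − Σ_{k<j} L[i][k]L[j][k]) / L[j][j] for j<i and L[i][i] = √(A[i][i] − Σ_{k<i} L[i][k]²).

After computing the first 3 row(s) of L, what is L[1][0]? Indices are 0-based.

Step 1: L[0][0] = √(9) = 3.
  L[1][0] = (6) / L[0][0] = 2.
Step 2: L[1][1] = √(16) = 4.
  L[2][0] = (-6) / L[0][0] = -2.
  L[2][1] = (4) / L[1][1] = 1.
Step 3: L[2][2] = √(9) = 3.

L[1][0] = 2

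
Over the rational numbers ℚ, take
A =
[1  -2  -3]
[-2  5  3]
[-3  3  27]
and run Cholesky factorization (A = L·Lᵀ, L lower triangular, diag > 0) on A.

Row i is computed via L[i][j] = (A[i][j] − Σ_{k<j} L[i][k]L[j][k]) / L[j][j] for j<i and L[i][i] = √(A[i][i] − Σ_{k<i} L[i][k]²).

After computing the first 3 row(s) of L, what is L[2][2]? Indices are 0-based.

Step 1: L[0][0] = √(1) = 1.
  L[1][0] = (-2) / L[0][0] = -2.
Step 2: L[1][1] = √(1) = 1.
  L[2][0] = (-3) / L[0][0] = -3.
  L[2][1] = (-3) / L[1][1] = -3.
Step 3: L[2][2] = √(9) = 3.

L[2][2] = 3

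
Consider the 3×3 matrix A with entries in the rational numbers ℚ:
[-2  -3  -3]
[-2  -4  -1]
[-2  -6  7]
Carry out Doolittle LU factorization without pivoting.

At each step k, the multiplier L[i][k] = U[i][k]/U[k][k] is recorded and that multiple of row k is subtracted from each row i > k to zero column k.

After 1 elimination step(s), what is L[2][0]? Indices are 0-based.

L[2][0] = 1

[col 0] pivot -2
  R1 -= 1*R0 → (0, -1, 2)  (L[1][0] := 1)
  R2 -= 1*R0 → (0, -3, 10)  (L[2][0] := 1)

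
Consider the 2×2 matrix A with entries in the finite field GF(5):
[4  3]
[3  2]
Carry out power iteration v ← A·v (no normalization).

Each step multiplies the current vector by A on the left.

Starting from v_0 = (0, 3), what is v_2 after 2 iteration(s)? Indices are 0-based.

v_0 = (0, 3).
v_1 = A·v_0 = (4, 1).
v_2 = A·v_1 = (4, 4).

v_2 = (4, 4)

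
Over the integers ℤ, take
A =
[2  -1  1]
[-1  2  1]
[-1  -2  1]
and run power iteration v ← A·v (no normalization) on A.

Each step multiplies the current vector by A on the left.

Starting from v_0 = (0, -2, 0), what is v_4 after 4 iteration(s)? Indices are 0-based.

v_4 = (104, -58, -2)

v_0 = (0, -2, 0).
v_1 = A·v_0 = (2, -4, 4).
v_2 = A·v_1 = (12, -6, 10).
v_3 = A·v_2 = (40, -14, 10).
v_4 = A·v_3 = (104, -58, -2).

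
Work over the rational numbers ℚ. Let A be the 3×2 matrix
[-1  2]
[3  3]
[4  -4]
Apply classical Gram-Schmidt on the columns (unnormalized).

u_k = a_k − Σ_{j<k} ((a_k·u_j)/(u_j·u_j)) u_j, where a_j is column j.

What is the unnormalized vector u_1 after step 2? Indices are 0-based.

u_1 = (43/26, 105/26, -34/13)

Step 1: u_0 = a_0 = (-1, 3, 4).
Step 2: u_1 = a_1 − (-9/26)·u_0 = (43/26, 105/26, -34/13).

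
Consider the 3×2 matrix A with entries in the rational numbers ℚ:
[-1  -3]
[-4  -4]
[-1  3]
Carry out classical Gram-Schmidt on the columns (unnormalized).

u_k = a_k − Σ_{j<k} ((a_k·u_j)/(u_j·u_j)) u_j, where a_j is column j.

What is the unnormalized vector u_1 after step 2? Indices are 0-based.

Step 1: u_0 = a_0 = (-1, -4, -1).
Step 2: u_1 = a_1 − (8/9)·u_0 = (-19/9, -4/9, 35/9).

u_1 = (-19/9, -4/9, 35/9)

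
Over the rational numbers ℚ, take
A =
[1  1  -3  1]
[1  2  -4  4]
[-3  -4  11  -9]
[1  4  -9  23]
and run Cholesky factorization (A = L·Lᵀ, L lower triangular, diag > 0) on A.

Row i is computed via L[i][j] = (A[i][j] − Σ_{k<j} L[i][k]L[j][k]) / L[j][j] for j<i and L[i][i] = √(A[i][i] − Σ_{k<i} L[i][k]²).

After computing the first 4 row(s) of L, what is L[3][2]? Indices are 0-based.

Step 1: L[0][0] = √(1) = 1.
  L[1][0] = (1) / L[0][0] = 1.
Step 2: L[1][1] = √(1) = 1.
  L[2][0] = (-3) / L[0][0] = -3.
  L[2][1] = (-1) / L[1][1] = -1.
Step 3: L[2][2] = √(1) = 1.
  L[3][0] = (1) / L[0][0] = 1.
  L[3][1] = (3) / L[1][1] = 3.
  L[3][2] = (-3) / L[2][2] = -3.
Step 4: L[3][3] = √(4) = 2.

L[3][2] = -3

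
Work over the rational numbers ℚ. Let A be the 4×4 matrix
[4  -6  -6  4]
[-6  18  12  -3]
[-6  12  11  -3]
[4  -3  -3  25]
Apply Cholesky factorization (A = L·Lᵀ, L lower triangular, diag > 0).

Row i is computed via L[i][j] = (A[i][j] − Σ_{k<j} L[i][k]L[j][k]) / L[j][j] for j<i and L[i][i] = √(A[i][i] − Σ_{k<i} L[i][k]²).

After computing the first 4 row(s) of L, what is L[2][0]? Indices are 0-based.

L[2][0] = -3

Step 1: L[0][0] = √(4) = 2.
  L[1][0] = (-6) / L[0][0] = -3.
Step 2: L[1][1] = √(9) = 3.
  L[2][0] = (-6) / L[0][0] = -3.
  L[2][1] = (3) / L[1][1] = 1.
Step 3: L[2][2] = √(1) = 1.
  L[3][0] = (4) / L[0][0] = 2.
  L[3][1] = (3) / L[1][1] = 1.
  L[3][2] = (2) / L[2][2] = 2.
Step 4: L[3][3] = √(16) = 4.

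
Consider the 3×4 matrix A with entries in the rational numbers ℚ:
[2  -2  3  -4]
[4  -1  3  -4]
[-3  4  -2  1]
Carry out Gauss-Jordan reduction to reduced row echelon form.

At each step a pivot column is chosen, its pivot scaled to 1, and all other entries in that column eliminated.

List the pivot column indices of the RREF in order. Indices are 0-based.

step 1: normalize row 0 (÷2) = (1, -1, 3/2, -2)
  row 1: subtract 4×row0 = (0, 3, -3, 4)
  row 2: subtract -3×row0 = (0, 1, 5/2, -5)
step 2: normalize row 1 (÷3) = (0, 1, -1, 4/3)
  row 0: subtract -1×row1 = (1, 0, 1/2, -2/3)
  row 2: subtract 1×row1 = (0, 0, 7/2, -19/3)
step 3: normalize row 2 (÷7/2) = (0, 0, 1, -38/21)
  row 0: subtract 1/2×row2 = (1, 0, 0, 5/21)
  row 1: subtract -1×row2 = (0, 1, 0, -10/21)

pivot columns: 0, 1, 2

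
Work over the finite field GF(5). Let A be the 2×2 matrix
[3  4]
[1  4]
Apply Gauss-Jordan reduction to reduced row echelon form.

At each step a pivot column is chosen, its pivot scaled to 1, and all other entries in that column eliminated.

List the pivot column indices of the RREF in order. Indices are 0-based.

pivot columns: 0, 1

[1] R0 /= 3  ⇒  (1, 3)
     R1 -= 1·R0  ⇒  (0, 1)
[2] R1 /= 1  ⇒  (0, 1)
     R0 -= 3·R1  ⇒  (1, 0)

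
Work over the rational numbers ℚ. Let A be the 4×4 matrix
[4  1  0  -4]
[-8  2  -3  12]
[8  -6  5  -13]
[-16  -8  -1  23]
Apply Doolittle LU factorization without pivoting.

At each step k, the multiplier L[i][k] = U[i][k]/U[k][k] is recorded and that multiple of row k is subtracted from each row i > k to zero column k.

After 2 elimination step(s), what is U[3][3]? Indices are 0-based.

k=0: U[0][0]=4
  eliminate (1,0): mult=-2, new row 1: (0, 4, -3, 4); set L[1][0]=-2
  eliminate (2,0): mult=2, new row 2: (0, -8, 5, -5); set L[2][0]=2
  eliminate (3,0): mult=-4, new row 3: (0, -4, -1, 7); set L[3][0]=-4
k=1: U[1][1]=4
  eliminate (2,1): mult=-2, new row 2: (0, 0, -1, 3); set L[2][1]=-2
  eliminate (3,1): mult=-1, new row 3: (0, 0, -4, 11); set L[3][1]=-1

U[3][3] = 11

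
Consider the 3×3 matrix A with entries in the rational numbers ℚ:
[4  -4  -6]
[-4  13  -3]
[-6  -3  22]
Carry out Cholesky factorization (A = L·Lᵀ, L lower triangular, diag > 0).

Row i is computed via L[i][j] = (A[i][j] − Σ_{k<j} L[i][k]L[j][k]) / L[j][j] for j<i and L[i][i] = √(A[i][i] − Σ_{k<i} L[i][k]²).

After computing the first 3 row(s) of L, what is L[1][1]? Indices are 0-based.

L[1][1] = 3

Step 1: L[0][0] = √(4) = 2.
  L[1][0] = (-4) / L[0][0] = -2.
Step 2: L[1][1] = √(9) = 3.
  L[2][0] = (-6) / L[0][0] = -3.
  L[2][1] = (-9) / L[1][1] = -3.
Step 3: L[2][2] = √(4) = 2.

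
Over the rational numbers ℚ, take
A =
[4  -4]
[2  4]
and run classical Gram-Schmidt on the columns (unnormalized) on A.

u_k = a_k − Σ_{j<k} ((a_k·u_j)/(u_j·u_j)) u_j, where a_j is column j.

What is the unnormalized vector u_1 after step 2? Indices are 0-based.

u_1 = (-12/5, 24/5)

Step 1: u_0 = a_0 = (4, 2).
Step 2: u_1 = a_1 − (-2/5)·u_0 = (-12/5, 24/5).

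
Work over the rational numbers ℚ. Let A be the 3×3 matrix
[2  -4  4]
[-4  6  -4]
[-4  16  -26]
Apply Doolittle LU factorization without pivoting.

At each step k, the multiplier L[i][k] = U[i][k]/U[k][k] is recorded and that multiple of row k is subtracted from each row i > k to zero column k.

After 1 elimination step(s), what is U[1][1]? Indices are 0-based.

U[1][1] = -2

[col 0] pivot 2
  R1 -= -2*R0 → (0, -2, 4)  (L[1][0] := -2)
  R2 -= -2*R0 → (0, 8, -18)  (L[2][0] := -2)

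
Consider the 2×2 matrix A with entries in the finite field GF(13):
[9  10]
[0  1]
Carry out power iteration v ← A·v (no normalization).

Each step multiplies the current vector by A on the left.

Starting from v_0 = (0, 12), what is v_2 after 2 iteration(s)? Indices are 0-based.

v_2 = (4, 12)

v_0 = (0, 12).
v_1 = A·v_0 = (3, 12).
v_2 = A·v_1 = (4, 12).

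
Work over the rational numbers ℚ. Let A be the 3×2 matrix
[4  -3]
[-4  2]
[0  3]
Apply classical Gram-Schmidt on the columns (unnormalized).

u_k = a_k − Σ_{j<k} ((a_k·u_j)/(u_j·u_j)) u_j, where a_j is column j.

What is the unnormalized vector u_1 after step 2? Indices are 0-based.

Step 1: u_0 = a_0 = (4, -4, 0).
Step 2: u_1 = a_1 − (-5/8)·u_0 = (-1/2, -1/2, 3).

u_1 = (-1/2, -1/2, 3)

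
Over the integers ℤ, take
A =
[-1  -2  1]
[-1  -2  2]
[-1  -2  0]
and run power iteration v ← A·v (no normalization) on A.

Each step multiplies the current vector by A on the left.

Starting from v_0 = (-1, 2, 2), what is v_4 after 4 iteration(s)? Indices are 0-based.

v_4 = (-31, -13, -49)

v_0 = (-1, 2, 2).
v_1 = A·v_0 = (-1, 1, -3).
v_2 = A·v_1 = (-4, -7, -1).
v_3 = A·v_2 = (17, 16, 18).
v_4 = A·v_3 = (-31, -13, -49).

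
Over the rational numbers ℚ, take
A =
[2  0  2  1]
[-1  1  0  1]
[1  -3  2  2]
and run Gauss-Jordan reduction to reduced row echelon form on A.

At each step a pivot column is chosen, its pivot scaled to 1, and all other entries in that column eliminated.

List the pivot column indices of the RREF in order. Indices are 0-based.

step 1: normalize row 0 (÷2) = (1, 0, 1, 1/2)
  row 1: subtract -1×row0 = (0, 1, 1, 3/2)
  row 2: subtract 1×row0 = (0, -3, 1, 3/2)
step 2: normalize row 1 (÷1) = (0, 1, 1, 3/2)
  row 2: subtract -3×row1 = (0, 0, 4, 6)
step 3: normalize row 2 (÷4) = (0, 0, 1, 3/2)
  row 0: subtract 1×row2 = (1, 0, 0, -1)
  row 1: subtract 1×row2 = (0, 1, 0, 0)

pivot columns: 0, 1, 2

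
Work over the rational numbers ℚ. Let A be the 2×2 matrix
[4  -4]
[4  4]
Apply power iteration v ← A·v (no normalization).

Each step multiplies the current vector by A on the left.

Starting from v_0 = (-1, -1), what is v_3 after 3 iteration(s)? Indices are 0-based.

v_0 = (-1, -1).
v_1 = A·v_0 = (0, -8).
v_2 = A·v_1 = (32, -32).
v_3 = A·v_2 = (256, 0).

v_3 = (256, 0)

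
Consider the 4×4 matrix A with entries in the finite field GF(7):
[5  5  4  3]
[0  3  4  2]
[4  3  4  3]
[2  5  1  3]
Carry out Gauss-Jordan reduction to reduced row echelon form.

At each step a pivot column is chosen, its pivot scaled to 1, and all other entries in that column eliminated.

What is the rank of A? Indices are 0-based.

[1] R0 /= 5  ⇒  (1, 1, 5, 2)
     R2 -= 4·R0  ⇒  (0, 6, 5, 2)
     R3 -= 2·R0  ⇒  (0, 3, 5, 6)
[2] R1 /= 3  ⇒  (0, 1, 6, 3)
     R0 -= 1·R1  ⇒  (1, 0, 6, 6)
     R2 -= 6·R1  ⇒  (0, 0, 4, 5)
     R3 -= 3·R1  ⇒  (0, 0, 1, 4)
[3] R2 /= 4  ⇒  (0, 0, 1, 3)
     R0 -= 6·R2  ⇒  (1, 0, 0, 2)
     R1 -= 6·R2  ⇒  (0, 1, 0, 6)
     R3 -= 1·R2  ⇒  (0, 0, 0, 1)
[4] R3 /= 1  ⇒  (0, 0, 0, 1)
     R0 -= 2·R3  ⇒  (1, 0, 0, 0)
     R1 -= 6·R3  ⇒  (0, 1, 0, 0)
     R2 -= 3·R3  ⇒  (0, 0, 1, 0)

rank = 4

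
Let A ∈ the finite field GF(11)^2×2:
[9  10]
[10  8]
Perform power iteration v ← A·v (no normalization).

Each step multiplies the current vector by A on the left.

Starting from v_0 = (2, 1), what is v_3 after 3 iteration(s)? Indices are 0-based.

v_0 = (2, 1).
v_1 = A·v_0 = (6, 6).
v_2 = A·v_1 = (4, 9).
v_3 = A·v_2 = (5, 2).

v_3 = (5, 2)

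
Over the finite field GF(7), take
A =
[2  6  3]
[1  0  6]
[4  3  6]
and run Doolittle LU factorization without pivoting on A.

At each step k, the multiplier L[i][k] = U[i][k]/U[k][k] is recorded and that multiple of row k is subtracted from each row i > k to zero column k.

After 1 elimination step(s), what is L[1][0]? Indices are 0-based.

k=0: U[0][0]=2
  eliminate (1,0): mult=4, new row 1: (0, 4, 1); set L[1][0]=4
  eliminate (2,0): mult=2, new row 2: (0, 5, 0); set L[2][0]=2

L[1][0] = 4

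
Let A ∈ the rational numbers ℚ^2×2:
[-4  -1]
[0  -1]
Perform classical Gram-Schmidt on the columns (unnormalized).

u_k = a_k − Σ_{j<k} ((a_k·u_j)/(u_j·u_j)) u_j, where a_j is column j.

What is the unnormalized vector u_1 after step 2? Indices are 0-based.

u_1 = (0, -1)

Step 1: u_0 = a_0 = (-4, 0).
Step 2: u_1 = a_1 − (1/4)·u_0 = (0, -1).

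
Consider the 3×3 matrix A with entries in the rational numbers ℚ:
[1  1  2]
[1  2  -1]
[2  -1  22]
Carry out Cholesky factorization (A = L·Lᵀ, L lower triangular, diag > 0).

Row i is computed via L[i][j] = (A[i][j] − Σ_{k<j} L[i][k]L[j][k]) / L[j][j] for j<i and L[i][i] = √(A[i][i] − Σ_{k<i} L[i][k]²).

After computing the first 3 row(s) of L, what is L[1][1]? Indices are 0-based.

Step 1: L[0][0] = √(1) = 1.
  L[1][0] = (1) / L[0][0] = 1.
Step 2: L[1][1] = √(1) = 1.
  L[2][0] = (2) / L[0][0] = 2.
  L[2][1] = (-3) / L[1][1] = -3.
Step 3: L[2][2] = √(9) = 3.

L[1][1] = 1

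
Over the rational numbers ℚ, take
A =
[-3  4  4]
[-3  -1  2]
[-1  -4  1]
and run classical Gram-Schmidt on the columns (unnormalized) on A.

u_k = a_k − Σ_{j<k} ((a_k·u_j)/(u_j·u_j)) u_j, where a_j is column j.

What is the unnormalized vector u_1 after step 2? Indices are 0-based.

u_1 = (61/19, -34/19, -81/19)

Step 1: u_0 = a_0 = (-3, -3, -1).
Step 2: u_1 = a_1 − (-5/19)·u_0 = (61/19, -34/19, -81/19).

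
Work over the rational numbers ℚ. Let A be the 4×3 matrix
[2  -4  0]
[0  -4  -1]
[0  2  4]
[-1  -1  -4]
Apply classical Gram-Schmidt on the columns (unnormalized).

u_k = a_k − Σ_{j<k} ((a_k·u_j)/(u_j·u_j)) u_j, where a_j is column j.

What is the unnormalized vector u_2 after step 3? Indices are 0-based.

Step 1: u_0 = a_0 = (2, 0, 0, -1).
Step 2: u_1 = a_1 − (-7/5)·u_0 = (-6/5, -4, 2, -12/5).
Step 3: u_2 = a_2 − (4/5)·u_0 − (27/34)·u_1 = (-11/17, 37/17, 41/17, -22/17).

u_2 = (-11/17, 37/17, 41/17, -22/17)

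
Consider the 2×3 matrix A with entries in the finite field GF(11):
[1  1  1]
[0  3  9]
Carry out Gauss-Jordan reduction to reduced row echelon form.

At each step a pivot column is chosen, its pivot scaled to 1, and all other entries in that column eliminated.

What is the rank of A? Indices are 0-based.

rank = 2

step 1: normalize row 0 (÷1) = (1, 1, 1)
step 2: normalize row 1 (÷3) = (0, 1, 3)
  row 0: subtract 1×row1 = (1, 0, 9)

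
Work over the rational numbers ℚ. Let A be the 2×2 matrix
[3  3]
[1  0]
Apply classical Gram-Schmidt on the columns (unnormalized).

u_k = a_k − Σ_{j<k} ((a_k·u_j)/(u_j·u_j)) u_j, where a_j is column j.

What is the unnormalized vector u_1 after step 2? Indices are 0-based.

u_1 = (3/10, -9/10)

Step 1: u_0 = a_0 = (3, 1).
Step 2: u_1 = a_1 − (9/10)·u_0 = (3/10, -9/10).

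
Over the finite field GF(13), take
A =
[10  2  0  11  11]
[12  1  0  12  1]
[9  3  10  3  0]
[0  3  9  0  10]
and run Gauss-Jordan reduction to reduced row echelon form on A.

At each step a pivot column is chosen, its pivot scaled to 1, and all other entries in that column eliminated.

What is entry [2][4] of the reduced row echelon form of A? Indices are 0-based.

step 1: normalize row 0 (÷10) = (1, 8, 0, 5, 5)
  row 1: subtract 12×row0 = (0, 9, 0, 4, 6)
  row 2: subtract 9×row0 = (0, 9, 10, 10, 7)
step 2: normalize row 1 (÷9) = (0, 1, 0, 12, 5)
  row 0: subtract 8×row1 = (1, 0, 0, 0, 4)
  row 2: subtract 9×row1 = (0, 0, 10, 6, 1)
  row 3: subtract 3×row1 = (0, 0, 9, 3, 8)
step 3: normalize row 2 (÷10) = (0, 0, 1, 11, 4)
  row 3: subtract 9×row2 = (0, 0, 0, 8, 11)
step 4: normalize row 3 (÷8) = (0, 0, 0, 1, 3)
  row 1: subtract 12×row3 = (0, 1, 0, 0, 8)
  row 2: subtract 11×row3 = (0, 0, 1, 0, 10)

M[2][4] = 10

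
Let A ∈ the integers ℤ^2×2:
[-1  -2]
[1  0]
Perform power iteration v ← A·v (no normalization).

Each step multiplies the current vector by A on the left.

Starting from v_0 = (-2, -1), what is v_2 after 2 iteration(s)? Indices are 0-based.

v_2 = (0, 4)

v_0 = (-2, -1).
v_1 = A·v_0 = (4, -2).
v_2 = A·v_1 = (0, 4).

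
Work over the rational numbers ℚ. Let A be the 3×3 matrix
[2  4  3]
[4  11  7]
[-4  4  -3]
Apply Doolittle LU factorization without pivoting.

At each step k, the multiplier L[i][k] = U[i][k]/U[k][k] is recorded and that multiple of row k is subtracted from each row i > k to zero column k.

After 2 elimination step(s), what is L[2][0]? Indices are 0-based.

L[2][0] = -2

k=0: U[0][0]=2
  eliminate (1,0): mult=2, new row 1: (0, 3, 1); set L[1][0]=2
  eliminate (2,0): mult=-2, new row 2: (0, 12, 3); set L[2][0]=-2
k=1: U[1][1]=3
  eliminate (2,1): mult=4, new row 2: (0, 0, -1); set L[2][1]=4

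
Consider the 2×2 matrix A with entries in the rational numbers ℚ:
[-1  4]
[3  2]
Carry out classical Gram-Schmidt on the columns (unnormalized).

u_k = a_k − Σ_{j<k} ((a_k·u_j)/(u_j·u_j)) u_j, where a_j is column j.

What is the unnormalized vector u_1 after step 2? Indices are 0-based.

Step 1: u_0 = a_0 = (-1, 3).
Step 2: u_1 = a_1 − (1/5)·u_0 = (21/5, 7/5).

u_1 = (21/5, 7/5)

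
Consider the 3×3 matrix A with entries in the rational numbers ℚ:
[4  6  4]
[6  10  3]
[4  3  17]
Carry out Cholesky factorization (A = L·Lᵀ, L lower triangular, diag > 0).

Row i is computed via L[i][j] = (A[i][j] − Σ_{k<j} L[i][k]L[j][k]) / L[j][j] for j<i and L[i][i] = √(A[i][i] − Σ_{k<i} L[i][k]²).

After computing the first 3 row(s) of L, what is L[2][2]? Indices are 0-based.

Step 1: L[0][0] = √(4) = 2.
  L[1][0] = (6) / L[0][0] = 3.
Step 2: L[1][1] = √(1) = 1.
  L[2][0] = (4) / L[0][0] = 2.
  L[2][1] = (-3) / L[1][1] = -3.
Step 3: L[2][2] = √(4) = 2.

L[2][2] = 2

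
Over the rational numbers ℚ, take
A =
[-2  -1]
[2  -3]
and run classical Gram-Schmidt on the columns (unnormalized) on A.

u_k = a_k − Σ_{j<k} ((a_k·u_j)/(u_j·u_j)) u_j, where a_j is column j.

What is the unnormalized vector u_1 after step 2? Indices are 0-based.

Step 1: u_0 = a_0 = (-2, 2).
Step 2: u_1 = a_1 − (-1/2)·u_0 = (-2, -2).

u_1 = (-2, -2)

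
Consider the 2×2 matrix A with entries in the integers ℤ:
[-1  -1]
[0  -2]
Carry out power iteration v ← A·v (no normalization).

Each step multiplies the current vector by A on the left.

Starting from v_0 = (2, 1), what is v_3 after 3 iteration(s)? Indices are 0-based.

v_3 = (-9, -8)

v_0 = (2, 1).
v_1 = A·v_0 = (-3, -2).
v_2 = A·v_1 = (5, 4).
v_3 = A·v_2 = (-9, -8).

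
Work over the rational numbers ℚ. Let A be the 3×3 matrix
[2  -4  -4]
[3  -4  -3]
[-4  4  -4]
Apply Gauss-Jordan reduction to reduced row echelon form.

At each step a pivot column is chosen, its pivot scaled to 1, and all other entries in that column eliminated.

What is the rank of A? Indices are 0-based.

pivot(0,0)=2: scale R0 → (1, -2, -2)
  clear (1,0): R1 −= (3)R0 → (0, 2, 3)
  clear (2,0): R2 −= (-4)R0 → (0, -4, -12)
pivot(1,1)=2: scale R1 → (0, 1, 3/2)
  clear (0,1): R0 −= (-2)R1 → (1, 0, 1)
  clear (2,1): R2 −= (-4)R1 → (0, 0, -6)
pivot(2,2)=-6: scale R2 → (0, 0, 1)
  clear (0,2): R0 −= (1)R2 → (1, 0, 0)
  clear (1,2): R1 −= (3/2)R2 → (0, 1, 0)

rank = 3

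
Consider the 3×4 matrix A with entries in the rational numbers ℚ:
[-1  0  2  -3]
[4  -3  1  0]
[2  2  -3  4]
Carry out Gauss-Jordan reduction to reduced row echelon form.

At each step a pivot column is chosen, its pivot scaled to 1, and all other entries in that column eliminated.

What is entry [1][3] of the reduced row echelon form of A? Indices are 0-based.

M[1][3] = -2/7

pivot(0,0)=-1: scale R0 → (1, 0, -2, 3)
  clear (1,0): R1 −= (4)R0 → (0, -3, 9, -12)
  clear (2,0): R2 −= (2)R0 → (0, 2, 1, -2)
pivot(1,1)=-3: scale R1 → (0, 1, -3, 4)
  clear (2,1): R2 −= (2)R1 → (0, 0, 7, -10)
pivot(2,2)=7: scale R2 → (0, 0, 1, -10/7)
  clear (0,2): R0 −= (-2)R2 → (1, 0, 0, 1/7)
  clear (1,2): R1 −= (-3)R2 → (0, 1, 0, -2/7)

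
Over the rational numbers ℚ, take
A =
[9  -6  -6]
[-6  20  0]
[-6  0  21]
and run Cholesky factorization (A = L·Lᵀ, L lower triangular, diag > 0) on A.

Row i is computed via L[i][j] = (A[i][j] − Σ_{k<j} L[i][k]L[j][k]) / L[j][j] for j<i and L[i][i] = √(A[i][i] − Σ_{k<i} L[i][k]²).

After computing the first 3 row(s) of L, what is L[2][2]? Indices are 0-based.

L[2][2] = 4

Step 1: L[0][0] = √(9) = 3.
  L[1][0] = (-6) / L[0][0] = -2.
Step 2: L[1][1] = √(16) = 4.
  L[2][0] = (-6) / L[0][0] = -2.
  L[2][1] = (-4) / L[1][1] = -1.
Step 3: L[2][2] = √(16) = 4.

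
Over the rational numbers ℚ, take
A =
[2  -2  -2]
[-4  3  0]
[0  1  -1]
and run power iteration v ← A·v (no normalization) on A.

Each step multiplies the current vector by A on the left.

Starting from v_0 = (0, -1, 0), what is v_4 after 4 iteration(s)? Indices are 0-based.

v_4 = (352, -545, -84)

v_0 = (0, -1, 0).
v_1 = A·v_0 = (2, -3, -1).
v_2 = A·v_1 = (12, -17, -2).
v_3 = A·v_2 = (62, -99, -15).
v_4 = A·v_3 = (352, -545, -84).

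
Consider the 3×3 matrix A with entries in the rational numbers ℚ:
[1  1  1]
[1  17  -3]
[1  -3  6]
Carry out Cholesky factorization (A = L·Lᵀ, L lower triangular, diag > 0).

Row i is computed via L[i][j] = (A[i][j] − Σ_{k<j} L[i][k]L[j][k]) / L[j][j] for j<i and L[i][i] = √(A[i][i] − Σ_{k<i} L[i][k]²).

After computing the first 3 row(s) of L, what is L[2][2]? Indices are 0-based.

L[2][2] = 2

Step 1: L[0][0] = √(1) = 1.
  L[1][0] = (1) / L[0][0] = 1.
Step 2: L[1][1] = √(16) = 4.
  L[2][0] = (1) / L[0][0] = 1.
  L[2][1] = (-4) / L[1][1] = -1.
Step 3: L[2][2] = √(4) = 2.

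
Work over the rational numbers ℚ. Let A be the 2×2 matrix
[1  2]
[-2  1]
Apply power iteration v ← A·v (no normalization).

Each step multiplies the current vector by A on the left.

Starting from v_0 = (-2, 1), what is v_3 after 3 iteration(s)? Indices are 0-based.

v_0 = (-2, 1).
v_1 = A·v_0 = (0, 5).
v_2 = A·v_1 = (10, 5).
v_3 = A·v_2 = (20, -15).

v_3 = (20, -15)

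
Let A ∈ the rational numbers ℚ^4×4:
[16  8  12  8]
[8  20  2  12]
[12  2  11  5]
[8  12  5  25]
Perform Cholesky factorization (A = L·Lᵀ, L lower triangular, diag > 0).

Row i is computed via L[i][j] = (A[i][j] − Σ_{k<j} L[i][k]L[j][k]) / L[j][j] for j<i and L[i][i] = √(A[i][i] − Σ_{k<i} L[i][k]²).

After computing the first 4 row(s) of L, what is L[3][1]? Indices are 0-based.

L[3][1] = 2

Step 1: L[0][0] = √(16) = 4.
  L[1][0] = (8) / L[0][0] = 2.
Step 2: L[1][1] = √(16) = 4.
  L[2][0] = (12) / L[0][0] = 3.
  L[2][1] = (-4) / L[1][1] = -1.
Step 3: L[2][2] = √(1) = 1.
  L[3][0] = (8) / L[0][0] = 2.
  L[3][1] = (8) / L[1][1] = 2.
  L[3][2] = (1) / L[2][2] = 1.
Step 4: L[3][3] = √(16) = 4.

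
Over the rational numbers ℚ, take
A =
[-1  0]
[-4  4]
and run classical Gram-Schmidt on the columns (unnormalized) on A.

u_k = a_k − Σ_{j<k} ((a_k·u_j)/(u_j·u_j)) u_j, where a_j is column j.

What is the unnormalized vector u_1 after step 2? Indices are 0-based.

u_1 = (-16/17, 4/17)

Step 1: u_0 = a_0 = (-1, -4).
Step 2: u_1 = a_1 − (-16/17)·u_0 = (-16/17, 4/17).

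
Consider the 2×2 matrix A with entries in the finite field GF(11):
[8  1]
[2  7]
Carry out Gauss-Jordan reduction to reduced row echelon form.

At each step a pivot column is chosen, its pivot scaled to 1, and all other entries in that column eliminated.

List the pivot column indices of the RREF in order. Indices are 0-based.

step 1: normalize row 0 (÷8) = (1, 7)
  row 1: subtract 2×row0 = (0, 4)
step 2: normalize row 1 (÷4) = (0, 1)
  row 0: subtract 7×row1 = (1, 0)

pivot columns: 0, 1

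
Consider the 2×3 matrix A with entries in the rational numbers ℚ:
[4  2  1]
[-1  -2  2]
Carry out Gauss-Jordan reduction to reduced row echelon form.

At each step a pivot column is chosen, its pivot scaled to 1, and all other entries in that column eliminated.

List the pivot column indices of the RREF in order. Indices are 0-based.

[1] R0 /= 4  ⇒  (1, 1/2, 1/4)
     R1 -= -1·R0  ⇒  (0, -3/2, 9/4)
[2] R1 /= -3/2  ⇒  (0, 1, -3/2)
     R0 -= 1/2·R1  ⇒  (1, 0, 1)

pivot columns: 0, 1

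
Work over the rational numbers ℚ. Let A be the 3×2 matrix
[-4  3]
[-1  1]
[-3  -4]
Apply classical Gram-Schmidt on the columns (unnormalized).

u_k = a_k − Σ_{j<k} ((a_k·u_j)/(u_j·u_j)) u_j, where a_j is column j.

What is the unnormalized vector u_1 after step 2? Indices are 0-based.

Step 1: u_0 = a_0 = (-4, -1, -3).
Step 2: u_1 = a_1 − (-1/26)·u_0 = (37/13, 25/26, -107/26).

u_1 = (37/13, 25/26, -107/26)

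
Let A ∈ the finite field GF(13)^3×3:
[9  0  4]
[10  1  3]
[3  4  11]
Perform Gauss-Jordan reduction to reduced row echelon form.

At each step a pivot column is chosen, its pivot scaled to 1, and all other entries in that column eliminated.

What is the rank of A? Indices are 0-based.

rank = 3

step 1: normalize row 0 (÷9) = (1, 0, 12)
  row 1: subtract 10×row0 = (0, 1, 0)
  row 2: subtract 3×row0 = (0, 4, 1)
step 2: normalize row 1 (÷1) = (0, 1, 0)
  row 2: subtract 4×row1 = (0, 0, 1)
step 3: normalize row 2 (÷1) = (0, 0, 1)
  row 0: subtract 12×row2 = (1, 0, 0)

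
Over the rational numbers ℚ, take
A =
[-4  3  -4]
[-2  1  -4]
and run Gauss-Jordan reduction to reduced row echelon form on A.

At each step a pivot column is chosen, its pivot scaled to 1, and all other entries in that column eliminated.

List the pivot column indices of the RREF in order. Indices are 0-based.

pivot columns: 0, 1

pivot(0,0)=-4: scale R0 → (1, -3/4, 1)
  clear (1,0): R1 −= (-2)R0 → (0, -1/2, -2)
pivot(1,1)=-1/2: scale R1 → (0, 1, 4)
  clear (0,1): R0 −= (-3/4)R1 → (1, 0, 4)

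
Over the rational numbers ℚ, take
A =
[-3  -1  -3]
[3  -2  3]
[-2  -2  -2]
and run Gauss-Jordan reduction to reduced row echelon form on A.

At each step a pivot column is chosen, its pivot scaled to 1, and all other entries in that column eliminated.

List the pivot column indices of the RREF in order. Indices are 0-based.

pivot columns: 0, 1

[1] R0 /= -3  ⇒  (1, 1/3, 1)
     R1 -= 3·R0  ⇒  (0, -3, 0)
     R2 -= -2·R0  ⇒  (0, -4/3, 0)
[2] R1 /= -3  ⇒  (0, 1, 0)
     R0 -= 1/3·R1  ⇒  (1, 0, 1)
     R2 -= -4/3·R1  ⇒  (0, 0, 0)
column 2 empty below row 2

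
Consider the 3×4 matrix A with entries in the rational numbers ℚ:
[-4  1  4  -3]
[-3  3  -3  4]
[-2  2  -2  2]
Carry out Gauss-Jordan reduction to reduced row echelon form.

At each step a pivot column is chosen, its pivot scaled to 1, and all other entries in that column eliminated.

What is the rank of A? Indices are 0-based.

rank = 3

step 1: normalize row 0 (÷-4) = (1, -1/4, -1, 3/4)
  row 1: subtract -3×row0 = (0, 9/4, -6, 25/4)
  row 2: subtract -2×row0 = (0, 3/2, -4, 7/2)
step 2: normalize row 1 (÷9/4) = (0, 1, -8/3, 25/9)
  row 0: subtract -1/4×row1 = (1, 0, -5/3, 13/9)
  row 2: subtract 3/2×row1 = (0, 0, 0, -2/3)
skip col 2 (zero from row 2)
step 3: normalize row 2 (÷-2/3) = (0, 0, 0, 1)
  row 0: subtract 13/9×row2 = (1, 0, -5/3, 0)
  row 1: subtract 25/9×row2 = (0, 1, -8/3, 0)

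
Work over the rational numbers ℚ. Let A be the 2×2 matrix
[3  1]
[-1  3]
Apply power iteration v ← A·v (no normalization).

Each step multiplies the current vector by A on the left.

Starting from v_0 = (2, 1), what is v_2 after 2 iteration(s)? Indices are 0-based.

v_2 = (22, -4)

v_0 = (2, 1).
v_1 = A·v_0 = (7, 1).
v_2 = A·v_1 = (22, -4).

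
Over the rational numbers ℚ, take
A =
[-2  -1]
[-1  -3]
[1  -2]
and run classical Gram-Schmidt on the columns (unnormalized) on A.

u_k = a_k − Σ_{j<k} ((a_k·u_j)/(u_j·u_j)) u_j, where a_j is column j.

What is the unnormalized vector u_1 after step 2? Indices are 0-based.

u_1 = (0, -5/2, -5/2)

Step 1: u_0 = a_0 = (-2, -1, 1).
Step 2: u_1 = a_1 − (1/2)·u_0 = (0, -5/2, -5/2).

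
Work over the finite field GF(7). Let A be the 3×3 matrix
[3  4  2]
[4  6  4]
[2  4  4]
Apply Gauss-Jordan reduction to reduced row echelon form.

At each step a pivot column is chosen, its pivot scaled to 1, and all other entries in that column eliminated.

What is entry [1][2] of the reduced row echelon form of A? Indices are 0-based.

M[1][2] = 2

[1] R0 /= 3  ⇒  (1, 6, 3)
     R1 -= 4·R0  ⇒  (0, 3, 6)
     R2 -= 2·R0  ⇒  (0, 6, 5)
[2] R1 /= 3  ⇒  (0, 1, 2)
     R0 -= 6·R1  ⇒  (1, 0, 5)
     R2 -= 6·R1  ⇒  (0, 0, 0)
column 2 empty below row 2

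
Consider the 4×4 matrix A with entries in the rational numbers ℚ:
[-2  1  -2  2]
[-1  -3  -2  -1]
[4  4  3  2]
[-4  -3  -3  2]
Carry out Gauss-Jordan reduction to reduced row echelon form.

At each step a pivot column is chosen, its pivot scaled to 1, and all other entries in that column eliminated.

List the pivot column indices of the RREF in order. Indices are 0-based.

pivot columns: 0, 1, 2, 3

step 1: normalize row 0 (÷-2) = (1, -1/2, 1, -1)
  row 1: subtract -1×row0 = (0, -7/2, -1, -2)
  row 2: subtract 4×row0 = (0, 6, -1, 6)
  row 3: subtract -4×row0 = (0, -5, 1, -2)
step 2: normalize row 1 (÷-7/2) = (0, 1, 2/7, 4/7)
  row 0: subtract -1/2×row1 = (1, 0, 8/7, -5/7)
  row 2: subtract 6×row1 = (0, 0, -19/7, 18/7)
  row 3: subtract -5×row1 = (0, 0, 17/7, 6/7)
step 3: normalize row 2 (÷-19/7) = (0, 0, 1, -18/19)
  row 0: subtract 8/7×row2 = (1, 0, 0, 7/19)
  row 1: subtract 2/7×row2 = (0, 1, 0, 16/19)
  row 3: subtract 17/7×row2 = (0, 0, 0, 60/19)
step 4: normalize row 3 (÷60/19) = (0, 0, 0, 1)
  row 0: subtract 7/19×row3 = (1, 0, 0, 0)
  row 1: subtract 16/19×row3 = (0, 1, 0, 0)
  row 2: subtract -18/19×row3 = (0, 0, 1, 0)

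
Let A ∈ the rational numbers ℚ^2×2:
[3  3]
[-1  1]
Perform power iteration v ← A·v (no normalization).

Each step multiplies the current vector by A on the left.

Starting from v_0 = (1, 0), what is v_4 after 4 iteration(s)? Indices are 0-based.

v_4 = (-12, -16)

v_0 = (1, 0).
v_1 = A·v_0 = (3, -1).
v_2 = A·v_1 = (6, -4).
v_3 = A·v_2 = (6, -10).
v_4 = A·v_3 = (-12, -16).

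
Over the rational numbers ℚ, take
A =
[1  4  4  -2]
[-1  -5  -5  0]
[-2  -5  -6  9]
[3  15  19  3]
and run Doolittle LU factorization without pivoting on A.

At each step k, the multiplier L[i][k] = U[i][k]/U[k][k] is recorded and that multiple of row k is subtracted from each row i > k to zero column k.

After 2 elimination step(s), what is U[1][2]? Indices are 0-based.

k=0: U[0][0]=1
  eliminate (1,0): mult=-1, new row 1: (0, -1, -1, -2); set L[1][0]=-1
  eliminate (2,0): mult=-2, new row 2: (0, 3, 2, 5); set L[2][0]=-2
  eliminate (3,0): mult=3, new row 3: (0, 3, 7, 9); set L[3][0]=3
k=1: U[1][1]=-1
  eliminate (2,1): mult=-3, new row 2: (0, 0, -1, -1); set L[2][1]=-3
  eliminate (3,1): mult=-3, new row 3: (0, 0, 4, 3); set L[3][1]=-3

U[1][2] = -1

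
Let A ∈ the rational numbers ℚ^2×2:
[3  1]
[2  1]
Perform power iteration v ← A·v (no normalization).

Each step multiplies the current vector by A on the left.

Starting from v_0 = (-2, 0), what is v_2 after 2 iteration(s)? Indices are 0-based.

v_2 = (-22, -16)

v_0 = (-2, 0).
v_1 = A·v_0 = (-6, -4).
v_2 = A·v_1 = (-22, -16).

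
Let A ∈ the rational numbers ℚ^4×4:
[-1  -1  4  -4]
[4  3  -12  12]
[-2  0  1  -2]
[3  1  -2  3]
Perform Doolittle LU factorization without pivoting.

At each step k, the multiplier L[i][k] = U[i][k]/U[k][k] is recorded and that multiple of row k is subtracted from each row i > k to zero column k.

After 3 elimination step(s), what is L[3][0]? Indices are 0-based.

Step 1: pivot at (0,0) is -1.
  row1 ← row1 − (-4)·row0  ⇒  L[1][0]=-4, U row1=(0, -1, 4, -4)
  row2 ← row2 − (2)·row0  ⇒  L[2][0]=2, U row2=(0, 2, -7, 6)
  row3 ← row3 − (-3)·row0  ⇒  L[3][0]=-3, U row3=(0, -2, 10, -9)
Step 2: pivot at (1,1) is -1.
  row2 ← row2 − (-2)·row1  ⇒  L[2][1]=-2, U row2=(0, 0, 1, -2)
  row3 ← row3 − (2)·row1  ⇒  L[3][1]=2, U row3=(0, 0, 2, -1)
Step 3: pivot at (2,2) is 1.
  row3 ← row3 − (2)·row2  ⇒  L[3][2]=2, U row3=(0, 0, 0, 3)

L[3][0] = -3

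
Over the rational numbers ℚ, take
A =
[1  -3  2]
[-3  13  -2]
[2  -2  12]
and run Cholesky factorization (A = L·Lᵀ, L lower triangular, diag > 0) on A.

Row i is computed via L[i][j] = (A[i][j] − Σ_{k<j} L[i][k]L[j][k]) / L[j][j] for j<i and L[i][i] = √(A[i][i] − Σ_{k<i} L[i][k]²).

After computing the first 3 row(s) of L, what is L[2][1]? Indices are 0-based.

Step 1: L[0][0] = √(1) = 1.
  L[1][0] = (-3) / L[0][0] = -3.
Step 2: L[1][1] = √(4) = 2.
  L[2][0] = (2) / L[0][0] = 2.
  L[2][1] = (4) / L[1][1] = 2.
Step 3: L[2][2] = √(4) = 2.

L[2][1] = 2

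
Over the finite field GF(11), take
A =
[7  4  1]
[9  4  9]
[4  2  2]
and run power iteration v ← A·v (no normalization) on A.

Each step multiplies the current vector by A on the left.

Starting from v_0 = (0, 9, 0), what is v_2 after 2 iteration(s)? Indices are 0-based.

v_0 = (0, 9, 0).
v_1 = A·v_0 = (3, 3, 7).
v_2 = A·v_1 = (7, 3, 10).

v_2 = (7, 3, 10)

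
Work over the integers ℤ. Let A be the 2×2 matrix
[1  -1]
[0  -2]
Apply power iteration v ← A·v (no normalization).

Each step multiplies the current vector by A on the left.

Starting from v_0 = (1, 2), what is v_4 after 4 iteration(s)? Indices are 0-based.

v_4 = (11, 32)

v_0 = (1, 2).
v_1 = A·v_0 = (-1, -4).
v_2 = A·v_1 = (3, 8).
v_3 = A·v_2 = (-5, -16).
v_4 = A·v_3 = (11, 32).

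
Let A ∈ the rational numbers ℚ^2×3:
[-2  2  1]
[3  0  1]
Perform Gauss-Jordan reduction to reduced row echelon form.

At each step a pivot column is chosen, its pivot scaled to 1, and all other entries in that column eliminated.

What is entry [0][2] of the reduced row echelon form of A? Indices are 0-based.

pivot(0,0)=-2: scale R0 → (1, -1, -1/2)
  clear (1,0): R1 −= (3)R0 → (0, 3, 5/2)
pivot(1,1)=3: scale R1 → (0, 1, 5/6)
  clear (0,1): R0 −= (-1)R1 → (1, 0, 1/3)

M[0][2] = 1/3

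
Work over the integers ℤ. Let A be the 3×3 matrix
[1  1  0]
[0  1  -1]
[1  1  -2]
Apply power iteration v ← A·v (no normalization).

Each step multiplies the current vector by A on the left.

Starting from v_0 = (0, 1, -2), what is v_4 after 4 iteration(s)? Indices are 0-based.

v_4 = (6, -10, -22)

v_0 = (0, 1, -2).
v_1 = A·v_0 = (1, 3, 5).
v_2 = A·v_1 = (4, -2, -6).
v_3 = A·v_2 = (2, 4, 14).
v_4 = A·v_3 = (6, -10, -22).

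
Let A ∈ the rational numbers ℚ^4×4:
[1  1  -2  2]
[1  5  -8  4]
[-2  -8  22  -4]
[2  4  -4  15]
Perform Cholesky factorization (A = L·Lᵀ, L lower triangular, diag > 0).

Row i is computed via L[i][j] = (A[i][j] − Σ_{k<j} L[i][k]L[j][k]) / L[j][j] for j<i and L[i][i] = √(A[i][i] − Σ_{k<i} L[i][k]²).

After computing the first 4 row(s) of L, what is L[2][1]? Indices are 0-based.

L[2][1] = -3

Step 1: L[0][0] = √(1) = 1.
  L[1][0] = (1) / L[0][0] = 1.
Step 2: L[1][1] = √(4) = 2.
  L[2][0] = (-2) / L[0][0] = -2.
  L[2][1] = (-6) / L[1][1] = -3.
Step 3: L[2][2] = √(9) = 3.
  L[3][0] = (2) / L[0][0] = 2.
  L[3][1] = (2) / L[1][1] = 1.
  L[3][2] = (3) / L[2][2] = 1.
Step 4: L[3][3] = √(9) = 3.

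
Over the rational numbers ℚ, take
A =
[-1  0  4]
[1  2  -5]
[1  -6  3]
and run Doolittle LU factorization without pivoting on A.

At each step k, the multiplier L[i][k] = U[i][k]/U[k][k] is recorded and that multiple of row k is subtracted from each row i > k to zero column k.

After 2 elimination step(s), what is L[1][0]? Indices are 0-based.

[col 0] pivot -1
  R1 -= -1*R0 → (0, 2, -1)  (L[1][0] := -1)
  R2 -= -1*R0 → (0, -6, 7)  (L[2][0] := -1)
[col 1] pivot 2
  R2 -= -3*R1 → (0, 0, 4)  (L[2][1] := -3)

L[1][0] = -1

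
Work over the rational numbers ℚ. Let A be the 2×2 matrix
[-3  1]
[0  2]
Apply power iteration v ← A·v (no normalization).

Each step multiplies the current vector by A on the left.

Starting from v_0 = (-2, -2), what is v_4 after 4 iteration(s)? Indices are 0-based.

v_0 = (-2, -2).
v_1 = A·v_0 = (4, -4).
v_2 = A·v_1 = (-16, -8).
v_3 = A·v_2 = (40, -16).
v_4 = A·v_3 = (-136, -32).

v_4 = (-136, -32)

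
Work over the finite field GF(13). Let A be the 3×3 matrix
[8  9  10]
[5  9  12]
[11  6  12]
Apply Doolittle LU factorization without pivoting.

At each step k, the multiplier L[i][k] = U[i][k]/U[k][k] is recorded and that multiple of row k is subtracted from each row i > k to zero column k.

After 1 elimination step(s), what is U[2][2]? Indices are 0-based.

U[2][2] = 8

[col 0] pivot 8
  R1 -= 12*R0 → (0, 5, 9)  (L[1][0] := 12)
  R2 -= 3*R0 → (0, 5, 8)  (L[2][0] := 3)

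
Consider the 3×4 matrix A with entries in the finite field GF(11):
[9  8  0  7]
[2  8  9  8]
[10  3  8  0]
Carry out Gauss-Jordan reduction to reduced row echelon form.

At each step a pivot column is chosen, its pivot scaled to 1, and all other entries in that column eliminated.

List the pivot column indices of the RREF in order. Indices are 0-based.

pivot columns: 0, 1, 2

step 1: normalize row 0 (÷9) = (1, 7, 0, 2)
  row 1: subtract 2×row0 = (0, 5, 9, 4)
  row 2: subtract 10×row0 = (0, 10, 8, 2)
step 2: normalize row 1 (÷5) = (0, 1, 4, 3)
  row 0: subtract 7×row1 = (1, 0, 5, 3)
  row 2: subtract 10×row1 = (0, 0, 1, 5)
step 3: normalize row 2 (÷1) = (0, 0, 1, 5)
  row 0: subtract 5×row2 = (1, 0, 0, 0)
  row 1: subtract 4×row2 = (0, 1, 0, 5)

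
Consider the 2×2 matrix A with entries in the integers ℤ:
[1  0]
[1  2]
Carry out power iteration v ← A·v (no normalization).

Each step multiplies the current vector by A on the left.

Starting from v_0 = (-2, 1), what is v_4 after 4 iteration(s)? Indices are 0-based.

v_4 = (-2, -14)

v_0 = (-2, 1).
v_1 = A·v_0 = (-2, 0).
v_2 = A·v_1 = (-2, -2).
v_3 = A·v_2 = (-2, -6).
v_4 = A·v_3 = (-2, -14).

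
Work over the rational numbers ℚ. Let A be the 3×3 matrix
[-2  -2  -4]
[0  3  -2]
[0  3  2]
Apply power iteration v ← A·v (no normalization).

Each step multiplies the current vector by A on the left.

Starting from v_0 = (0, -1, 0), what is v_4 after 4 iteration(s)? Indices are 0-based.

v_0 = (0, -1, 0).
v_1 = A·v_0 = (2, -3, -3).
v_2 = A·v_1 = (14, -3, -15).
v_3 = A·v_2 = (38, 21, -39).
v_4 = A·v_3 = (38, 141, -15).

v_4 = (38, 141, -15)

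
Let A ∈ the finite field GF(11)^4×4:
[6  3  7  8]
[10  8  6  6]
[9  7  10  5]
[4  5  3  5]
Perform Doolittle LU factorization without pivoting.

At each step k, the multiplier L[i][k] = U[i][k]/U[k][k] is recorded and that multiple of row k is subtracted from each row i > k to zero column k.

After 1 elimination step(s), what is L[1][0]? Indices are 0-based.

L[1][0] = 9

Step 1: pivot at (0,0) is 6.
  row1 ← row1 − (9)·row0  ⇒  L[1][0]=9, U row1=(0, 3, 9, 0)
  row2 ← row2 − (7)·row0  ⇒  L[2][0]=7, U row2=(0, 8, 5, 4)
  row3 ← row3 − (8)·row0  ⇒  L[3][0]=8, U row3=(0, 3, 2, 7)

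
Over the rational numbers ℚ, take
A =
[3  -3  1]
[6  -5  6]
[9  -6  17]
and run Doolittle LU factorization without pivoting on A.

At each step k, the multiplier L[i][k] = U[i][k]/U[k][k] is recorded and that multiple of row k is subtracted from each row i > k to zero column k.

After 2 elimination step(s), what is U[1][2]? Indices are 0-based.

k=0: U[0][0]=3
  eliminate (1,0): mult=2, new row 1: (0, 1, 4); set L[1][0]=2
  eliminate (2,0): mult=3, new row 2: (0, 3, 14); set L[2][0]=3
k=1: U[1][1]=1
  eliminate (2,1): mult=3, new row 2: (0, 0, 2); set L[2][1]=3

U[1][2] = 4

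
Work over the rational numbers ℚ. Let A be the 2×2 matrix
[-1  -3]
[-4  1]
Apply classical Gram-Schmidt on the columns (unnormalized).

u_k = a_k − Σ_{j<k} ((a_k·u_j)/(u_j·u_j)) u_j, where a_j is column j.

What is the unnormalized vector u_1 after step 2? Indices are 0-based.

u_1 = (-52/17, 13/17)

Step 1: u_0 = a_0 = (-1, -4).
Step 2: u_1 = a_1 − (-1/17)·u_0 = (-52/17, 13/17).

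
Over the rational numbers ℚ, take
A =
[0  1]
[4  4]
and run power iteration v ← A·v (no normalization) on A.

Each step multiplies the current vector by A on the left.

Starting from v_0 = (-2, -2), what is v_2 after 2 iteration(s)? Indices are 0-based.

v_0 = (-2, -2).
v_1 = A·v_0 = (-2, -16).
v_2 = A·v_1 = (-16, -72).

v_2 = (-16, -72)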